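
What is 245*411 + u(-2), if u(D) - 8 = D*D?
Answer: 100707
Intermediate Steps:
u(D) = 8 + D**2 (u(D) = 8 + D*D = 8 + D**2)
245*411 + u(-2) = 245*411 + (8 + (-2)**2) = 100695 + (8 + 4) = 100695 + 12 = 100707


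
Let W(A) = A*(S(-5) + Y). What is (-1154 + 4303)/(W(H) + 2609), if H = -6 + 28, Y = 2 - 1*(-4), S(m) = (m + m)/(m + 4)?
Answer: 67/63 ≈ 1.0635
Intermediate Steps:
S(m) = 2*m/(4 + m) (S(m) = (2*m)/(4 + m) = 2*m/(4 + m))
Y = 6 (Y = 2 + 4 = 6)
H = 22
W(A) = 16*A (W(A) = A*(2*(-5)/(4 - 5) + 6) = A*(2*(-5)/(-1) + 6) = A*(2*(-5)*(-1) + 6) = A*(10 + 6) = A*16 = 16*A)
(-1154 + 4303)/(W(H) + 2609) = (-1154 + 4303)/(16*22 + 2609) = 3149/(352 + 2609) = 3149/2961 = 3149*(1/2961) = 67/63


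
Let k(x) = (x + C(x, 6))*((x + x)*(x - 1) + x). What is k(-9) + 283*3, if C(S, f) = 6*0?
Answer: -690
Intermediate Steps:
C(S, f) = 0
k(x) = x*(x + 2*x*(-1 + x)) (k(x) = (x + 0)*((x + x)*(x - 1) + x) = x*((2*x)*(-1 + x) + x) = x*(2*x*(-1 + x) + x) = x*(x + 2*x*(-1 + x)))
k(-9) + 283*3 = (-9)²*(-1 + 2*(-9)) + 283*3 = 81*(-1 - 18) + 849 = 81*(-19) + 849 = -1539 + 849 = -690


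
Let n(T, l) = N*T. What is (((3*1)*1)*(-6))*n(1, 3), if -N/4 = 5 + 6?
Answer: 792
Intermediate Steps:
N = -44 (N = -4*(5 + 6) = -4*11 = -44)
n(T, l) = -44*T
(((3*1)*1)*(-6))*n(1, 3) = (((3*1)*1)*(-6))*(-44*1) = ((3*1)*(-6))*(-44) = (3*(-6))*(-44) = -18*(-44) = 792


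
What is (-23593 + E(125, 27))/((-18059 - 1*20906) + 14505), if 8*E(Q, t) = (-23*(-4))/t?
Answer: 1273999/1320840 ≈ 0.96454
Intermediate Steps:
E(Q, t) = 23/(2*t) (E(Q, t) = ((-23*(-4))/t)/8 = (92/t)/8 = 23/(2*t))
(-23593 + E(125, 27))/((-18059 - 1*20906) + 14505) = (-23593 + (23/2)/27)/((-18059 - 1*20906) + 14505) = (-23593 + (23/2)*(1/27))/((-18059 - 20906) + 14505) = (-23593 + 23/54)/(-38965 + 14505) = -1273999/54/(-24460) = -1273999/54*(-1/24460) = 1273999/1320840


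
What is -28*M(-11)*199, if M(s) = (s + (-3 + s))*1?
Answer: 139300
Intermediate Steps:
M(s) = -3 + 2*s (M(s) = (-3 + 2*s)*1 = -3 + 2*s)
-28*M(-11)*199 = -28*(-3 + 2*(-11))*199 = -28*(-3 - 22)*199 = -28*(-25)*199 = 700*199 = 139300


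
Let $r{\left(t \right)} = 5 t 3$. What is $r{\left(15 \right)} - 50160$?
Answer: $-49935$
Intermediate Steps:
$r{\left(t \right)} = 15 t$
$r{\left(15 \right)} - 50160 = 15 \cdot 15 - 50160 = 225 - 50160 = -49935$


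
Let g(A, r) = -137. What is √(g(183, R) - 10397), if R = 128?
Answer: I*√10534 ≈ 102.64*I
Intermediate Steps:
√(g(183, R) - 10397) = √(-137 - 10397) = √(-10534) = I*√10534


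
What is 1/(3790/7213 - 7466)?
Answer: -7213/53848468 ≈ -0.00013395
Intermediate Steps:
1/(3790/7213 - 7466) = 1/(-53848468/7213) = -7213/53848468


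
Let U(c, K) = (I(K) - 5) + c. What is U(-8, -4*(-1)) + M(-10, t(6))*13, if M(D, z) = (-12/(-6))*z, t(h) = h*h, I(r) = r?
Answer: 927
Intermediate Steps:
t(h) = h**2
U(c, K) = -5 + K + c (U(c, K) = (K - 5) + c = (-5 + K) + c = -5 + K + c)
M(D, z) = 2*z (M(D, z) = (-12*(-1/6))*z = 2*z)
U(-8, -4*(-1)) + M(-10, t(6))*13 = (-5 - 4*(-1) - 8) + (2*6**2)*13 = (-5 + 4 - 8) + (2*36)*13 = -9 + 72*13 = -9 + 936 = 927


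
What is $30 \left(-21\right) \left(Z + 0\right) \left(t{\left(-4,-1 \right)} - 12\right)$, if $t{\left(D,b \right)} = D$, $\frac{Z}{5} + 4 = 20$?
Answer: $806400$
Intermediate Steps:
$Z = 80$ ($Z = -20 + 5 \cdot 20 = -20 + 100 = 80$)
$30 \left(-21\right) \left(Z + 0\right) \left(t{\left(-4,-1 \right)} - 12\right) = 30 \left(-21\right) \left(80 + 0\right) \left(-4 - 12\right) = - 630 \cdot 80 \left(-16\right) = \left(-630\right) \left(-1280\right) = 806400$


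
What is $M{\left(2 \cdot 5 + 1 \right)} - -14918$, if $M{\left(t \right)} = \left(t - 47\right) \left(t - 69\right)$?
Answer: $17006$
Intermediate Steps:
$M{\left(t \right)} = \left(-69 + t\right) \left(-47 + t\right)$ ($M{\left(t \right)} = \left(-47 + t\right) \left(-69 + t\right) = \left(-69 + t\right) \left(-47 + t\right)$)
$M{\left(2 \cdot 5 + 1 \right)} - -14918 = \left(3243 + \left(2 \cdot 5 + 1\right)^{2} - 116 \left(2 \cdot 5 + 1\right)\right) - -14918 = \left(3243 + \left(10 + 1\right)^{2} - 116 \left(10 + 1\right)\right) + 14918 = \left(3243 + 11^{2} - 1276\right) + 14918 = \left(3243 + 121 - 1276\right) + 14918 = 2088 + 14918 = 17006$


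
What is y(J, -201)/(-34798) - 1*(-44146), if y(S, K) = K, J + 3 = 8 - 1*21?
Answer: 1536192709/34798 ≈ 44146.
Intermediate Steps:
J = -16 (J = -3 + (8 - 1*21) = -3 + (8 - 21) = -3 - 13 = -16)
y(J, -201)/(-34798) - 1*(-44146) = -201/(-34798) - 1*(-44146) = -201*(-1/34798) + 44146 = 201/34798 + 44146 = 1536192709/34798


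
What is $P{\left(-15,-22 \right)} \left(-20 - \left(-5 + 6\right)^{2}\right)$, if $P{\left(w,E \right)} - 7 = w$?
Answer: $168$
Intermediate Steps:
$P{\left(w,E \right)} = 7 + w$
$P{\left(-15,-22 \right)} \left(-20 - \left(-5 + 6\right)^{2}\right) = \left(7 - 15\right) \left(-20 - \left(-5 + 6\right)^{2}\right) = - 8 \left(-20 - 1^{2}\right) = - 8 \left(-20 - 1\right) = \left(-8\right) \left(-21\right) = 168$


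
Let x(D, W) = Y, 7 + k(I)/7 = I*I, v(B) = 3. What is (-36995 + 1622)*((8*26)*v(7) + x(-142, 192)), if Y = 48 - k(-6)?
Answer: -16589937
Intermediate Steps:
k(I) = -49 + 7*I² (k(I) = -49 + 7*(I*I) = -49 + 7*I²)
Y = -155 (Y = 48 - (-49 + 7*(-6)²) = 48 - (-49 + 7*36) = 48 - (-49 + 252) = 48 - 1*203 = 48 - 203 = -155)
x(D, W) = -155
(-36995 + 1622)*((8*26)*v(7) + x(-142, 192)) = (-36995 + 1622)*((8*26)*3 - 155) = -35373*(208*3 - 155) = -35373*(624 - 155) = -35373*469 = -16589937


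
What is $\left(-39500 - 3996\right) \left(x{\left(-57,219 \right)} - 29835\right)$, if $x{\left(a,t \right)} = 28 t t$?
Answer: $-57113423208$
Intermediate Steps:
$x{\left(a,t \right)} = 28 t^{2}$
$\left(-39500 - 3996\right) \left(x{\left(-57,219 \right)} - 29835\right) = \left(-39500 - 3996\right) \left(28 \cdot 219^{2} - 29835\right) = - 43496 \left(28 \cdot 47961 - 29835\right) = - 43496 \left(1342908 - 29835\right) = \left(-43496\right) 1313073 = -57113423208$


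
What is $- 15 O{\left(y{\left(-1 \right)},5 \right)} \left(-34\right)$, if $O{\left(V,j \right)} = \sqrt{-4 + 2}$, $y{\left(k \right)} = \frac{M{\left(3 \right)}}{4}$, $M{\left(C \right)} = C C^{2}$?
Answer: $510 i \sqrt{2} \approx 721.25 i$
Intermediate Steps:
$M{\left(C \right)} = C^{3}$
$y{\left(k \right)} = \frac{27}{4}$ ($y{\left(k \right)} = \frac{3^{3}}{4} = 27 \cdot \frac{1}{4} = \frac{27}{4}$)
$O{\left(V,j \right)} = i \sqrt{2}$ ($O{\left(V,j \right)} = \sqrt{-2} = i \sqrt{2}$)
$- 15 O{\left(y{\left(-1 \right)},5 \right)} \left(-34\right) = - 15 i \sqrt{2} \left(-34\right) = 510 i \sqrt{2}$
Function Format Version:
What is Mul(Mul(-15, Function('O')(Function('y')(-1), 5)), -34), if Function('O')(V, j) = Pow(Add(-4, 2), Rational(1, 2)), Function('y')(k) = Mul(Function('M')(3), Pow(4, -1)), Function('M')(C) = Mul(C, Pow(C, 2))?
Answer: Mul(510, I, Pow(2, Rational(1, 2))) ≈ Mul(721.25, I)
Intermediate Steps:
Function('M')(C) = Pow(C, 3)
Function('y')(k) = Rational(27, 4) (Function('y')(k) = Mul(Pow(3, 3), Pow(4, -1)) = Mul(27, Rational(1, 4)) = Rational(27, 4))
Function('O')(V, j) = Mul(I, Pow(2, Rational(1, 2))) (Function('O')(V, j) = Pow(-2, Rational(1, 2)) = Mul(I, Pow(2, Rational(1, 2))))
Mul(Mul(-15, Function('O')(Function('y')(-1), 5)), -34) = Mul(Mul(-15, Mul(I, Pow(2, Rational(1, 2)))), -34) = Mul(Mul(-15, I, Pow(2, Rational(1, 2))), -34) = Mul(510, I, Pow(2, Rational(1, 2)))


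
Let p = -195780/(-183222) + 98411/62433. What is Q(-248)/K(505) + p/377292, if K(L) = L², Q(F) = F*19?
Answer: -28958281698695227/1567888100874099900 ≈ -0.018470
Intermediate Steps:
p = 43097141/16295013 (p = -195780*(-1/183222) + 98411*(1/62433) = 2510/2349 + 98411/62433 = 43097141/16295013 ≈ 2.6448)
Q(F) = 19*F
Q(-248)/K(505) + p/377292 = (19*(-248))/(505²) + (43097141/16295013)/377292 = -4712/255025 + (43097141/16295013)*(1/377292) = -4712*1/255025 + 43097141/6147978044796 = -4712/255025 + 43097141/6147978044796 = -28958281698695227/1567888100874099900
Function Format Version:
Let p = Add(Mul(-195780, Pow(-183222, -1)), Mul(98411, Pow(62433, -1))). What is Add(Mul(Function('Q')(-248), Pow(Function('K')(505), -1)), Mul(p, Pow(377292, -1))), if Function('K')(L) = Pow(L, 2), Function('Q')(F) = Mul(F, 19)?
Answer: Rational(-28958281698695227, 1567888100874099900) ≈ -0.018470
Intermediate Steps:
p = Rational(43097141, 16295013) (p = Add(Mul(-195780, Rational(-1, 183222)), Mul(98411, Rational(1, 62433))) = Add(Rational(2510, 2349), Rational(98411, 62433)) = Rational(43097141, 16295013) ≈ 2.6448)
Function('Q')(F) = Mul(19, F)
Add(Mul(Function('Q')(-248), Pow(Function('K')(505), -1)), Mul(p, Pow(377292, -1))) = Add(Mul(Mul(19, -248), Pow(Pow(505, 2), -1)), Mul(Rational(43097141, 16295013), Pow(377292, -1))) = Add(Mul(-4712, Pow(255025, -1)), Mul(Rational(43097141, 16295013), Rational(1, 377292))) = Add(Mul(-4712, Rational(1, 255025)), Rational(43097141, 6147978044796)) = Add(Rational(-4712, 255025), Rational(43097141, 6147978044796)) = Rational(-28958281698695227, 1567888100874099900)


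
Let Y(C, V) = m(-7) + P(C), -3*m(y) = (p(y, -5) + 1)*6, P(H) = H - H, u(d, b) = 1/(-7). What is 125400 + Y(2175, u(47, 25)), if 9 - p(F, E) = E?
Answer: 125370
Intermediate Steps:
p(F, E) = 9 - E
u(d, b) = -⅐
P(H) = 0
m(y) = -30 (m(y) = -((9 - 1*(-5)) + 1)*6/3 = -((9 + 5) + 1)*6/3 = -(14 + 1)*6/3 = -5*6 = -⅓*90 = -30)
Y(C, V) = -30 (Y(C, V) = -30 + 0 = -30)
125400 + Y(2175, u(47, 25)) = 125400 - 30 = 125370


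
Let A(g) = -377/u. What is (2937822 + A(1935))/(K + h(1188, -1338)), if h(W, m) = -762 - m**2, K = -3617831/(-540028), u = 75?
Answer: -118987756835644/72539232775275 ≈ -1.6403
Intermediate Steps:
A(g) = -377/75
K = 3617831/540028 (K = -3617831*(-1/540028) = 3617831/540028 ≈ 6.6993)
(2937822 + A(1935))/(K + h(1188, -1338)) = (2937822 - 377/75)/(3617831/540028 + (-762 - 1*(-1338)**2)) = 220336273/(75*(3617831/540028 + (-762 - 1*1790244))) = 220336273/(75*(3617831/540028 + (-762 - 1790244))) = 220336273/(75*(3617831/540028 - 1791006)) = 220336273/(75*(-967189770337/540028)) = (220336273/75)*(-540028/967189770337) = -118987756835644/72539232775275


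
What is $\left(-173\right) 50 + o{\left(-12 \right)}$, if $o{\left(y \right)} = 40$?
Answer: $-8610$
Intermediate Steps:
$\left(-173\right) 50 + o{\left(-12 \right)} = \left(-173\right) 50 + 40 = -8650 + 40 = -8610$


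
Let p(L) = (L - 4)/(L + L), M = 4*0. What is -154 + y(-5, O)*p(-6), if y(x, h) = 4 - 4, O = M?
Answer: -154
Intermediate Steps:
M = 0
O = 0
y(x, h) = 0
p(L) = (-4 + L)/(2*L) (p(L) = (-4 + L)/((2*L)) = (-4 + L)*(1/(2*L)) = (-4 + L)/(2*L))
-154 + y(-5, O)*p(-6) = -154 + 0*((1/2)*(-4 - 6)/(-6)) = -154 + 0*((1/2)*(-1/6)*(-10)) = -154 + 0*(5/6) = -154 + 0 = -154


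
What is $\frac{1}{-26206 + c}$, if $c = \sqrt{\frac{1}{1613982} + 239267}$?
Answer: $- \frac{42296012292}{1108023125492957} - \frac{13 \sqrt{3688021749357210}}{1108023125492957} \approx -3.8885 \cdot 10^{-5}$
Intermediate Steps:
$c = \frac{13 \sqrt{3688021749357210}}{1613982}$ ($c = \sqrt{\frac{1}{1613982} + 239267} = \sqrt{\frac{386172631195}{1613982}} = \frac{13 \sqrt{3688021749357210}}{1613982} \approx 489.15$)
$\frac{1}{-26206 + c} = \frac{1}{-26206 + \frac{13 \sqrt{3688021749357210}}{1613982}}$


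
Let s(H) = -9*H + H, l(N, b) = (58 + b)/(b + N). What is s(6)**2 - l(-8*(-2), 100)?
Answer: 133553/58 ≈ 2302.6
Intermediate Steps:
l(N, b) = (58 + b)/(N + b)
s(H) = -8*H
s(6)**2 - l(-8*(-2), 100) = (-8*6)**2 - (58 + 100)/(-8*(-2) + 100) = (-48)**2 - 158/(16 + 100) = 2304 - 158/116 = 2304 - 1*79/58 = 2304 - 79/58 = 133553/58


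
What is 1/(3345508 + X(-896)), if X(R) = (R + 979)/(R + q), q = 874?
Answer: 22/73601093 ≈ 2.9891e-7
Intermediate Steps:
X(R) = (979 + R)/(874 + R) (X(R) = (R + 979)/(R + 874) = (979 + R)/(874 + R))
1/(3345508 + X(-896)) = 1/(3345508 + (979 - 896)/(874 - 896)) = 1/(3345508 + 83/(-22)) = 1/(3345508 - 1/22*83) = 1/(3345508 - 83/22) = 1/(73601093/22) = 22/73601093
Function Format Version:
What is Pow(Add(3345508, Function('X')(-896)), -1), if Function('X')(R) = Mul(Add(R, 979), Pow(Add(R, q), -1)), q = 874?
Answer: Rational(22, 73601093) ≈ 2.9891e-7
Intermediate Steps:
Function('X')(R) = Mul(Pow(Add(874, R), -1), Add(979, R)) (Function('X')(R) = Mul(Add(R, 979), Pow(Add(R, 874), -1)) = Mul(Add(979, R), Pow(Add(874, R), -1)) = Mul(Pow(Add(874, R), -1), Add(979, R)))
Pow(Add(3345508, Function('X')(-896)), -1) = Pow(Add(3345508, Mul(Pow(Add(874, -896), -1), Add(979, -896))), -1) = Pow(Add(3345508, Mul(Pow(-22, -1), 83)), -1) = Pow(Add(3345508, Mul(Rational(-1, 22), 83)), -1) = Pow(Add(3345508, Rational(-83, 22)), -1) = Pow(Rational(73601093, 22), -1) = Rational(22, 73601093)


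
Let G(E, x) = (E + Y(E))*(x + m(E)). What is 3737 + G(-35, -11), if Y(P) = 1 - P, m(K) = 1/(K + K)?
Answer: 260819/70 ≈ 3726.0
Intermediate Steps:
m(K) = 1/(2*K)
G(E, x) = x + 1/(2*E) (G(E, x) = (E + (1 - E))*(x + 1/(2*E)) = 1*(x + 1/(2*E)) = x + 1/(2*E))
3737 + G(-35, -11) = 3737 + (-11 + (½)/(-35)) = 3737 + (-11 + (½)*(-1/35)) = 3737 + (-11 - 1/70) = 3737 - 771/70 = 260819/70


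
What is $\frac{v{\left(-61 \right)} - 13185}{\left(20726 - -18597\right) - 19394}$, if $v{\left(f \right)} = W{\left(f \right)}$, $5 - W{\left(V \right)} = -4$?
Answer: $- \frac{4392}{6643} \approx -0.66115$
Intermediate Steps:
$W{\left(V \right)} = 9$ ($W{\left(V \right)} = 5 - -4 = 5 + 4 = 9$)
$v{\left(f \right)} = 9$
$\frac{v{\left(-61 \right)} - 13185}{\left(20726 - -18597\right) - 19394} = \frac{9 - 13185}{\left(20726 - -18597\right) - 19394} = - \frac{13176}{\left(20726 + 18597\right) - 19394} = - \frac{13176}{39323 - 19394} = - \frac{13176}{19929} = \left(-13176\right) \frac{1}{19929} = - \frac{4392}{6643}$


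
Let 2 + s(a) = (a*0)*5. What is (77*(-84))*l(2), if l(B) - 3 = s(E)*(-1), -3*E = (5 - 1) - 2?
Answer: -32340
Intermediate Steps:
E = -⅔ (E = -((5 - 1) - 2)/3 = -(4 - 2)/3 = -⅓*2 = -⅔ ≈ -0.66667)
s(a) = -2 (s(a) = -2 + (a*0)*5 = -2 + 0*5 = -2 + 0 = -2)
l(B) = 5 (l(B) = 3 - 2*(-1) = 3 + 2 = 5)
(77*(-84))*l(2) = (77*(-84))*5 = -6468*5 = -32340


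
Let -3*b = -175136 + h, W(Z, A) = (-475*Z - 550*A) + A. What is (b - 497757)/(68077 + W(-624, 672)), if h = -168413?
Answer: 1149722/13353 ≈ 86.102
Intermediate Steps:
W(Z, A) = -549*A - 475*Z (W(Z, A) = (-550*A - 475*Z) + A = -549*A - 475*Z)
b = 343549/3 (b = -(-175136 - 168413)/3 = -⅓*(-343549) = 343549/3 ≈ 1.1452e+5)
(b - 497757)/(68077 + W(-624, 672)) = (343549/3 - 497757)/(68077 + (-549*672 - 475*(-624))) = -1149722/(3*(68077 + (-368928 + 296400))) = -1149722/(3*(68077 - 72528)) = -1149722/3/(-4451) = -1149722/3*(-1/4451) = 1149722/13353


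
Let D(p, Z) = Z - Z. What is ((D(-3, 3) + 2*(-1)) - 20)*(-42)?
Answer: 924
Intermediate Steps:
D(p, Z) = 0
((D(-3, 3) + 2*(-1)) - 20)*(-42) = ((0 + 2*(-1)) - 20)*(-42) = ((0 - 2) - 20)*(-42) = (-2 - 20)*(-42) = -22*(-42) = 924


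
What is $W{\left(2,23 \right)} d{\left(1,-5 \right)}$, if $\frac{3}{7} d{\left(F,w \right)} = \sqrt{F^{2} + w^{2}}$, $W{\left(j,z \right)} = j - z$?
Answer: $- 49 \sqrt{26} \approx -249.85$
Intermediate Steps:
$d{\left(F,w \right)} = \frac{7 \sqrt{F^{2} + w^{2}}}{3}$
$W{\left(2,23 \right)} d{\left(1,-5 \right)} = \left(2 - 23\right) \frac{7 \sqrt{1^{2} + \left(-5\right)^{2}}}{3} = \left(2 - 23\right) \frac{7 \sqrt{1 + 25}}{3} = - 21 \frac{7 \sqrt{26}}{3} = - 49 \sqrt{26}$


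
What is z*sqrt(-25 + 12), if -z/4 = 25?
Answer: -100*I*sqrt(13) ≈ -360.56*I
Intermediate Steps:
z = -100 (z = -4*25 = -100)
z*sqrt(-25 + 12) = -100*sqrt(-25 + 12) = -100*I*sqrt(13)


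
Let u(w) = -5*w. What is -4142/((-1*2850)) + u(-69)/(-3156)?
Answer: 106043/78900 ≈ 1.3440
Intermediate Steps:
-4142/((-1*2850)) + u(-69)/(-3156) = -4142/((-1*2850)) - 5*(-69)/(-3156) = -4142/(-2850) + 345*(-1/3156) = -4142*(-1/2850) - 115/1052 = 109/75 - 115/1052 = 106043/78900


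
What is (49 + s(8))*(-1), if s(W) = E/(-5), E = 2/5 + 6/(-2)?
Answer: -1238/25 ≈ -49.520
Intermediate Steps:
E = -13/5 (E = 2*(⅕) + 6*(-½) = ⅖ - 3 = -13/5 ≈ -2.6000)
s(W) = 13/25 (s(W) = -13/5/(-5) = -13/5*(-⅕) = 13/25)
(49 + s(8))*(-1) = (49 + 13/25)*(-1) = (1238/25)*(-1) = -1238/25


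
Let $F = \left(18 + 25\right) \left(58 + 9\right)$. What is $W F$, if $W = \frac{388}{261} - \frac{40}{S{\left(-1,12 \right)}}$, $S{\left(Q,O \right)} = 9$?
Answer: $- \frac{2224132}{261} \approx -8521.6$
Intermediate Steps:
$W = - \frac{772}{261}$ ($W = \frac{388}{261} - \frac{40}{9} = - \frac{772}{261} \approx -2.9579$)
$F = 2881$ ($F = 43 \cdot 67 = 2881$)
$W F = \left(- \frac{772}{261}\right) 2881 = - \frac{2224132}{261}$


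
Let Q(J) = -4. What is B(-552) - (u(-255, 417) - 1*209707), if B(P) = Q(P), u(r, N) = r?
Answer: 209958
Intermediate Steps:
B(P) = -4
B(-552) - (u(-255, 417) - 1*209707) = -4 - (-255 - 1*209707) = -4 - (-255 - 209707) = -4 - 1*(-209962) = -4 + 209962 = 209958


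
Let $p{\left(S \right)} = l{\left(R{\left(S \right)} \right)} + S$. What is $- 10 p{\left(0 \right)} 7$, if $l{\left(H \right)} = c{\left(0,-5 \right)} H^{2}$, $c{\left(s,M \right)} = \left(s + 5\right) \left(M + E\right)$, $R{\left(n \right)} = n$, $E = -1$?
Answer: $0$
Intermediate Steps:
$c{\left(s,M \right)} = \left(-1 + M\right) \left(5 + s\right)$ ($c{\left(s,M \right)} = \left(s + 5\right) \left(M - 1\right) = \left(5 + s\right) \left(-1 + M\right) = \left(-1 + M\right) \left(5 + s\right)$)
$l{\left(H \right)} = - 30 H^{2}$ ($l{\left(H \right)} = \left(-5 - 0 + 5 \left(-5\right) - 0\right) H^{2} = \left(-5 + 0 - 25 + 0\right) H^{2} = - 30 H^{2}$)
$p{\left(S \right)} = S - 30 S^{2}$ ($p{\left(S \right)} = - 30 S^{2} + S = S - 30 S^{2}$)
$- 10 p{\left(0 \right)} 7 = - 10 \cdot 0 \left(1 - 0\right) 7 = - 10 \cdot 0 \left(1 + 0\right) 7 = - 10 \cdot 0 \cdot 1 \cdot 7 = \left(-10\right) 0 \cdot 7 = 0 \cdot 7 = 0$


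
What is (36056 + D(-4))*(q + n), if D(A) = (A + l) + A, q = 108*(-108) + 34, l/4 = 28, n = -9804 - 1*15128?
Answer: -1322081920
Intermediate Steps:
n = -24932 (n = -9804 - 15128 = -24932)
l = 112 (l = 4*28 = 112)
q = -11630 (q = -11664 + 34 = -11630)
D(A) = 112 + 2*A (D(A) = (A + 112) + A = (112 + A) + A = 112 + 2*A)
(36056 + D(-4))*(q + n) = (36056 + (112 + 2*(-4)))*(-11630 - 24932) = (36056 + (112 - 8))*(-36562) = (36056 + 104)*(-36562) = 36160*(-36562) = -1322081920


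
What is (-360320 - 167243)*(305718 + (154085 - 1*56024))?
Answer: -213018860577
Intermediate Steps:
(-360320 - 167243)*(305718 + (154085 - 1*56024)) = -527563*(305718 + (154085 - 56024)) = -527563*(305718 + 98061) = -527563*403779 = -213018860577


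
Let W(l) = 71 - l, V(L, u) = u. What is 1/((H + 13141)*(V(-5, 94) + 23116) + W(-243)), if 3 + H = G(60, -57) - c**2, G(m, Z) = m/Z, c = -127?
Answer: -19/1319459324 ≈ -1.4400e-8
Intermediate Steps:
H = -306528/19 (H = -3 + (60/(-57) - 1*(-127)**2) = -3 + (60*(-1/57) - 1*16129) = -3 + (-20/19 - 16129) = -3 - 306471/19 = -306528/19 ≈ -16133.)
1/((H + 13141)*(V(-5, 94) + 23116) + W(-243)) = 1/((-306528/19 + 13141)*(94 + 23116) + (71 - 1*(-243))) = 1/(-56849/19*23210 + (71 + 243)) = 1/(-1319465290/19 + 314) = 1/(-1319459324/19) = -19/1319459324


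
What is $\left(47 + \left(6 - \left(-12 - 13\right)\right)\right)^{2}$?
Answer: $6084$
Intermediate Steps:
$\left(47 + \left(6 - \left(-12 - 13\right)\right)\right)^{2} = \left(47 + \left(6 - -25\right)\right)^{2} = \left(47 + \left(6 + 25\right)\right)^{2} = \left(47 + 31\right)^{2} = 78^{2} = 6084$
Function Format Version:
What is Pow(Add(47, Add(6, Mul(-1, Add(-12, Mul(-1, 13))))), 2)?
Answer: 6084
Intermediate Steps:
Pow(Add(47, Add(6, Mul(-1, Add(-12, Mul(-1, 13))))), 2) = Pow(Add(47, Add(6, Mul(-1, Add(-12, -13)))), 2) = Pow(Add(47, Add(6, Mul(-1, -25))), 2) = Pow(Add(47, Add(6, 25)), 2) = Pow(Add(47, 31), 2) = Pow(78, 2) = 6084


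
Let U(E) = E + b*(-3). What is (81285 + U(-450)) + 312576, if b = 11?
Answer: 393378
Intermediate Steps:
U(E) = -33 + E (U(E) = E + 11*(-3) = E - 33 = -33 + E)
(81285 + U(-450)) + 312576 = (81285 + (-33 - 450)) + 312576 = (81285 - 483) + 312576 = 80802 + 312576 = 393378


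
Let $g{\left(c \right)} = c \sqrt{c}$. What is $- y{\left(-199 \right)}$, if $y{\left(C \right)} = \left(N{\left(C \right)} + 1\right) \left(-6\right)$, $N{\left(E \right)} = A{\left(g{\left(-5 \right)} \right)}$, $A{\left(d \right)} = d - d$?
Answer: $6$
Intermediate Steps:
$g{\left(c \right)} = c^{\frac{3}{2}}$
$A{\left(d \right)} = 0$
$N{\left(E \right)} = 0$
$y{\left(C \right)} = -6$ ($y{\left(C \right)} = \left(0 + 1\right) \left(-6\right) = 1 \left(-6\right) = -6$)
$- y{\left(-199 \right)} = \left(-1\right) \left(-6\right) = 6$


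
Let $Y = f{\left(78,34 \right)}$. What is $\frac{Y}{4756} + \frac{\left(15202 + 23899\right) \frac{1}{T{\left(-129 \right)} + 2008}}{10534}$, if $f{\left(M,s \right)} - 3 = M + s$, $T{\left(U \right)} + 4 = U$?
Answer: $\frac{1228679053}{46968472500} \approx 0.02616$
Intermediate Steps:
$T{\left(U \right)} = -4 + U$
$f{\left(M,s \right)} = 3 + M + s$ ($f{\left(M,s \right)} = 3 + \left(M + s\right) = 3 + M + s$)
$Y = 115$ ($Y = 3 + 78 + 34 = 115$)
$\frac{Y}{4756} + \frac{\left(15202 + 23899\right) \frac{1}{T{\left(-129 \right)} + 2008}}{10534} = \frac{115}{4756} + \frac{\left(15202 + 23899\right) \frac{1}{\left(-4 - 129\right) + 2008}}{10534} = 115 \cdot \frac{1}{4756} + \frac{39101}{-133 + 2008} \cdot \frac{1}{10534} = \frac{115}{4756} + \frac{39101}{1875} \cdot \frac{1}{10534} = \frac{115}{4756} + \frac{39101}{19751250} = \frac{1228679053}{46968472500}$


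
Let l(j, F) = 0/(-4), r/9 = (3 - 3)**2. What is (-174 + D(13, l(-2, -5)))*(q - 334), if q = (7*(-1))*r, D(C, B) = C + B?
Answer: 53774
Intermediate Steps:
r = 0 (r = 9*(3 - 3)**2 = 9*0**2 = 9*0 = 0)
l(j, F) = 0 (l(j, F) = 0*(-1/4) = 0)
D(C, B) = B + C
q = 0 (q = (7*(-1))*0 = -7*0 = 0)
(-174 + D(13, l(-2, -5)))*(q - 334) = (-174 + (0 + 13))*(0 - 334) = (-174 + 13)*(-334) = -161*(-334) = 53774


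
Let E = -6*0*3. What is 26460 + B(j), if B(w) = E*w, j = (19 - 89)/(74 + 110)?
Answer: 26460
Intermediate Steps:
j = -35/92 (j = -70/184 = -70*1/184 = -35/92 ≈ -0.38043)
E = 0 (E = 0*3 = 0)
B(w) = 0 (B(w) = 0*w = 0)
26460 + B(j) = 26460 + 0 = 26460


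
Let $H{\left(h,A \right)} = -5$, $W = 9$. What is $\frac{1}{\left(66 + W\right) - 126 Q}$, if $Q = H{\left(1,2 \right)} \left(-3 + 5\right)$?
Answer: $\frac{1}{1335} \approx 0.00074906$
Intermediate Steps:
$Q = -10$ ($Q = - 5 \left(-3 + 5\right) = \left(-5\right) 2 = -10$)
$\frac{1}{\left(66 + W\right) - 126 Q} = \frac{1}{\left(66 + 9\right) - -1260} = \frac{1}{75 + 1260} = \frac{1}{1335}$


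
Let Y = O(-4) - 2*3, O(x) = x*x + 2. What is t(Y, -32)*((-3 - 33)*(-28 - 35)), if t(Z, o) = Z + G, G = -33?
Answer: -47628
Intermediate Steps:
O(x) = 2 + x² (O(x) = x² + 2 = 2 + x²)
Y = 12 (Y = (2 + (-4)²) - 2*3 = (2 + 16) - 6 = 18 - 6 = 12)
t(Z, o) = -33 + Z (t(Z, o) = Z - 33 = -33 + Z)
t(Y, -32)*((-3 - 33)*(-28 - 35)) = (-33 + 12)*((-3 - 33)*(-28 - 35)) = -(-756)*(-63) = -21*2268 = -47628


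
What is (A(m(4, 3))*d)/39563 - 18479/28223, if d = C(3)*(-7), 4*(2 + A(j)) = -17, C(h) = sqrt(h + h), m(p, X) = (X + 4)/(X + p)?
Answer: -18479/28223 + 175*sqrt(6)/158252 ≈ -0.65204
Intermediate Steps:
m(p, X) = (4 + X)/(X + p)
C(h) = sqrt(2)*sqrt(h) (C(h) = sqrt(2*h) = sqrt(2)*sqrt(h))
A(j) = -25/4 (A(j) = -2 + (1/4)*(-17) = -2 - 17/4 = -25/4)
d = -7*sqrt(6) (d = (sqrt(2)*sqrt(3))*(-7) = sqrt(6)*(-7) = -7*sqrt(6) ≈ -17.146)
(A(m(4, 3))*d)/39563 - 18479/28223 = -(-175)*sqrt(6)/4/39563 - 18479/28223 = (175*sqrt(6)/4)*(1/39563) - 18479*1/28223 = 175*sqrt(6)/158252 - 18479/28223 = -18479/28223 + 175*sqrt(6)/158252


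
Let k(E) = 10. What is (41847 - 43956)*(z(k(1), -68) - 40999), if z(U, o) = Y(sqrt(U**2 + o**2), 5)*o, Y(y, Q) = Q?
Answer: 87183951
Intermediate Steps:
z(U, o) = 5*o
(41847 - 43956)*(z(k(1), -68) - 40999) = (41847 - 43956)*(5*(-68) - 40999) = -2109*(-340 - 40999) = -2109*(-41339) = 87183951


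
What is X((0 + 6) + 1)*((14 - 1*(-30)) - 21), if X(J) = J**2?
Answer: 1127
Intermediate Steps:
X((0 + 6) + 1)*((14 - 1*(-30)) - 21) = ((0 + 6) + 1)**2*((14 - 1*(-30)) - 21) = (6 + 1)**2*((14 + 30) - 21) = 7**2*(44 - 21) = 49*23 = 1127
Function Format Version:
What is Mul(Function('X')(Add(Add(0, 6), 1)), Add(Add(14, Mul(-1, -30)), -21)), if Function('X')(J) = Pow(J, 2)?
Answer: 1127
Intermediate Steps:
Mul(Function('X')(Add(Add(0, 6), 1)), Add(Add(14, Mul(-1, -30)), -21)) = Mul(Pow(Add(Add(0, 6), 1), 2), Add(Add(14, Mul(-1, -30)), -21)) = Mul(Pow(Add(6, 1), 2), Add(Add(14, 30), -21)) = Mul(Pow(7, 2), Add(44, -21)) = Mul(49, 23) = 1127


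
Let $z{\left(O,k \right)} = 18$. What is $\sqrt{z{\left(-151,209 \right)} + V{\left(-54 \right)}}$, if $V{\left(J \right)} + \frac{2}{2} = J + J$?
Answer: $i \sqrt{91} \approx 9.5394 i$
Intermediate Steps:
$V{\left(J \right)} = -1 + 2 J$ ($V{\left(J \right)} = -1 + \left(J + J\right) = -1 + 2 J$)
$\sqrt{z{\left(-151,209 \right)} + V{\left(-54 \right)}} = \sqrt{18 + \left(-1 + 2 \left(-54\right)\right)} = \sqrt{18 - 109} = \sqrt{-91} = i \sqrt{91}$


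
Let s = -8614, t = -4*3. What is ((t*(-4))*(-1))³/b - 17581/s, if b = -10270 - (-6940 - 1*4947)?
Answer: -308070337/4642946 ≈ -66.352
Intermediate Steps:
t = -12
b = 1617 (b = -10270 - (-6940 - 4947) = -10270 - 1*(-11887) = -10270 + 11887 = 1617)
((t*(-4))*(-1))³/b - 17581/s = (-12*(-4)*(-1))³/1617 - 17581/(-8614) = (48*(-1))³*(1/1617) - 17581*(-1/8614) = (-48)³*(1/1617) + 17581/8614 = -110592*1/1617 + 17581/8614 = -36864/539 + 17581/8614 = -308070337/4642946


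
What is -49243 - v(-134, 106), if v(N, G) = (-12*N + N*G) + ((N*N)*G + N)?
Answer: -1939849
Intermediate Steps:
v(N, G) = -11*N + G*N + G*N² (v(N, G) = (-12*N + G*N) + (N²*G + N) = (-12*N + G*N) + (G*N² + N) = (-12*N + G*N) + (N + G*N²) = -11*N + G*N + G*N²)
-49243 - v(-134, 106) = -49243 - (-134)*(-11 + 106 + 106*(-134)) = -49243 - (-134)*(-11 + 106 - 14204) = -49243 - (-134)*(-14109) = -49243 - 1*1890606 = -49243 - 1890606 = -1939849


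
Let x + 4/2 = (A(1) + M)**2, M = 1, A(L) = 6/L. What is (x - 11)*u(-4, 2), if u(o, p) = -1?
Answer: -36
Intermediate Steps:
x = 47 (x = -2 + (6/1 + 1)**2 = -2 + (6*1 + 1)**2 = -2 + (6 + 1)**2 = -2 + 7**2 = -2 + 49 = 47)
(x - 11)*u(-4, 2) = (47 - 11)*(-1) = 36*(-1) = -36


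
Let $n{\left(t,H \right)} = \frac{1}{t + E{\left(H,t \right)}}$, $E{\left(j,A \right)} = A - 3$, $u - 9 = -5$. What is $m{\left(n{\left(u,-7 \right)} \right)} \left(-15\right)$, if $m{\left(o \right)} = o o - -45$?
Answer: $- \frac{3378}{5} \approx -675.6$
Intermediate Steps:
$u = 4$ ($u = 9 - 5 = 4$)
$E{\left(j,A \right)} = -3 + A$
$n{\left(t,H \right)} = \frac{1}{-3 + 2 t}$ ($n{\left(t,H \right)} = \frac{1}{t + \left(-3 + t\right)} = \frac{1}{-3 + 2 t}$)
$m{\left(o \right)} = 45 + o^{2}$ ($m{\left(o \right)} = o^{2} + 45 = 45 + o^{2}$)
$m{\left(n{\left(u,-7 \right)} \right)} \left(-15\right) = \left(45 + \left(\frac{1}{-3 + 2 \cdot 4}\right)^{2}\right) \left(-15\right) = \left(45 + \left(\frac{1}{-3 + 8}\right)^{2}\right) \left(-15\right) = \left(45 + \left(\frac{1}{5}\right)^{2}\right) \left(-15\right) = \left(45 + \frac{1}{25}\right) \left(-15\right) = \frac{1126}{25} \left(-15\right) = - \frac{3378}{5}$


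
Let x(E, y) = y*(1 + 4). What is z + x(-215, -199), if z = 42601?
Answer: 41606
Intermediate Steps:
x(E, y) = 5*y (x(E, y) = y*5 = 5*y)
z + x(-215, -199) = 42601 + 5*(-199) = 42601 - 995 = 41606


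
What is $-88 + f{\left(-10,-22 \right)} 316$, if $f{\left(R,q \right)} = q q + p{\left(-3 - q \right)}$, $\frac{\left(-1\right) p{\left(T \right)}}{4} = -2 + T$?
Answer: $131368$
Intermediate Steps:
$p{\left(T \right)} = 8 - 4 T$ ($p{\left(T \right)} = - 4 \left(-2 + T\right) = 8 - 4 T$)
$f{\left(R,q \right)} = 20 + q^{2} + 4 q$ ($f{\left(R,q \right)} = q q - \left(-8 + 4 \left(-3 - q\right)\right) = q^{2} + \left(8 + \left(12 + 4 q\right)\right) = q^{2} + \left(20 + 4 q\right) = 20 + q^{2} + 4 q$)
$-88 + f{\left(-10,-22 \right)} 316 = -88 + \left(20 + \left(-22\right)^{2} + 4 \left(-22\right)\right) 316 = -88 + \left(20 + 484 - 88\right) 316 = -88 + 416 \cdot 316 = -88 + 131456 = 131368$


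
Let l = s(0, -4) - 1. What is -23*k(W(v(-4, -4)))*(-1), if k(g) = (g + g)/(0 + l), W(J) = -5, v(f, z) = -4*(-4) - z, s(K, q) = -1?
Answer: 115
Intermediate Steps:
v(f, z) = 16 - z
l = -2 (l = -1 - 1 = -2)
k(g) = -g (k(g) = (g + g)/(0 - 2) = (2*g)/(-2) = (2*g)*(-1/2) = -g)
-23*k(W(v(-4, -4)))*(-1) = -(-23)*(-5)*(-1) = -23*5*(-1) = -115*(-1) = 115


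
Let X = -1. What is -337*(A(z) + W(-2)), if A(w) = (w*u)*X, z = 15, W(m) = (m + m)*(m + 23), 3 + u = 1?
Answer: 18198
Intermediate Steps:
u = -2 (u = -3 + 1 = -2)
W(m) = 2*m*(23 + m) (W(m) = (2*m)*(23 + m) = 2*m*(23 + m))
A(w) = 2*w (A(w) = (w*(-2))*(-1) = -2*w*(-1) = 2*w)
-337*(A(z) + W(-2)) = -337*(2*15 + 2*(-2)*(23 - 2)) = -337*(30 + 2*(-2)*21) = -337*(30 - 84) = -337*(-54) = 18198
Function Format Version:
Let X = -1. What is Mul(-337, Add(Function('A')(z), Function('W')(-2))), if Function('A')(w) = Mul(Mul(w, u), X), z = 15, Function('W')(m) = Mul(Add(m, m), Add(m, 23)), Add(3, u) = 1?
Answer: 18198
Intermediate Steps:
u = -2 (u = Add(-3, 1) = -2)
Function('W')(m) = Mul(2, m, Add(23, m)) (Function('W')(m) = Mul(Mul(2, m), Add(23, m)) = Mul(2, m, Add(23, m)))
Function('A')(w) = Mul(2, w) (Function('A')(w) = Mul(Mul(w, -2), -1) = Mul(Mul(-2, w), -1) = Mul(2, w))
Mul(-337, Add(Function('A')(z), Function('W')(-2))) = Mul(-337, Add(Mul(2, 15), Mul(2, -2, Add(23, -2)))) = Mul(-337, Add(30, Mul(2, -2, 21))) = Mul(-337, Add(30, -84)) = Mul(-337, -54) = 18198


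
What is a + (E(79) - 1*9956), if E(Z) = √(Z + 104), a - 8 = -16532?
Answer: -26480 + √183 ≈ -26466.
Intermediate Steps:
a = -16524 (a = 8 - 16532 = -16524)
E(Z) = √(104 + Z)
a + (E(79) - 1*9956) = -16524 + (√(104 + 79) - 1*9956) = -16524 + (√183 - 9956) = -16524 + (-9956 + √183) = -26480 + √183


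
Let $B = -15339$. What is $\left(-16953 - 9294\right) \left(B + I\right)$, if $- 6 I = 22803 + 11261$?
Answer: $551615701$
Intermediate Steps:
$I = - \frac{17032}{3}$ ($I = - \frac{22803 + 11261}{6} = \left(- \frac{1}{6}\right) 34064 = - \frac{17032}{3} \approx -5677.3$)
$\left(-16953 - 9294\right) \left(B + I\right) = \left(-16953 - 9294\right) \left(-15339 - \frac{17032}{3}\right) = \left(-26247\right) \left(- \frac{63049}{3}\right) = 551615701$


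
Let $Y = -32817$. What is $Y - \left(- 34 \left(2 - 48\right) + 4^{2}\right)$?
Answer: $-34397$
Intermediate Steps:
$Y - \left(- 34 \left(2 - 48\right) + 4^{2}\right) = -32817 - \left(- 34 \left(2 - 48\right) + 4^{2}\right) = -32817 - \left(- 34 \left(2 - 48\right) + 16\right) = -32817 - \left(\left(-34\right) \left(-46\right) + 16\right) = -32817 - \left(1564 + 16\right) = -32817 - 1580 = -34397$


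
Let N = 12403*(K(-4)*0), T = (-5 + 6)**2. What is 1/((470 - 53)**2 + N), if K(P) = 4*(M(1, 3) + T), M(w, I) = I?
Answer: 1/173889 ≈ 5.7508e-6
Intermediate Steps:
T = 1 (T = 1**2 = 1)
K(P) = 16 (K(P) = 4*(3 + 1) = 4*4 = 16)
N = 0 (N = 12403*(16*0) = 12403*0 = 0)
1/((470 - 53)**2 + N) = 1/((470 - 53)**2 + 0) = 1/(417**2 + 0) = 1/(173889 + 0) = 1/173889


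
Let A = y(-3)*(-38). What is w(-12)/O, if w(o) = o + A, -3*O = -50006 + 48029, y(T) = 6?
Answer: -240/659 ≈ -0.36419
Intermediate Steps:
A = -228 (A = 6*(-38) = -228)
O = 659 (O = -(-50006 + 48029)/3 = -⅓*(-1977) = 659)
w(o) = -228 + o (w(o) = o - 228 = -228 + o)
w(-12)/O = (-228 - 12)/659 = -240*1/659 = -240/659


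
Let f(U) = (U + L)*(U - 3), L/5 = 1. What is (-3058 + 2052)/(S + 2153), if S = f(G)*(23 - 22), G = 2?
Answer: -503/1073 ≈ -0.46878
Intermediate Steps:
L = 5 (L = 5*1 = 5)
f(U) = (-3 + U)*(5 + U) (f(U) = (U + 5)*(U - 3) = (5 + U)*(-3 + U) = (-3 + U)*(5 + U))
S = -7 (S = (-15 + 2**2 + 2*2)*(23 - 22) = (-15 + 4 + 4)*1 = -7*1 = -7)
(-3058 + 2052)/(S + 2153) = (-3058 + 2052)/(-7 + 2153) = -1006/2146 = -1006*1/2146 = -503/1073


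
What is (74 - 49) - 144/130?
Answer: 1553/65 ≈ 23.892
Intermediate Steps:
(74 - 49) - 144/130 = 25 - 144*1/130 = 25 - 72/65 = 1553/65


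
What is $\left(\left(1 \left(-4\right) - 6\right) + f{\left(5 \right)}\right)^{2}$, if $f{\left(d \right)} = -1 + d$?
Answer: $36$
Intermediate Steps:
$\left(\left(1 \left(-4\right) - 6\right) + f{\left(5 \right)}\right)^{2} = \left(\left(1 \left(-4\right) - 6\right) + \left(-1 + 5\right)\right)^{2} = \left(\left(-4 - 6\right) + 4\right)^{2} = \left(-10 + 4\right)^{2} = \left(-6\right)^{2} = 36$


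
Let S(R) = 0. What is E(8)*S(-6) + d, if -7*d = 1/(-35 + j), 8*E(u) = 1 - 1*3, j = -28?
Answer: 1/441 ≈ 0.0022676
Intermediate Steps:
E(u) = -¼ (E(u) = (1 - 1*3)/8 = (1 - 3)/8 = (⅛)*(-2) = -¼)
d = 1/441 (d = -1/(7*(-35 - 28)) = -⅐/(-63) = -⅐*(-1/63) = 1/441 ≈ 0.0022676)
E(8)*S(-6) + d = -¼*0 + 1/441 = 0 + 1/441 = 1/441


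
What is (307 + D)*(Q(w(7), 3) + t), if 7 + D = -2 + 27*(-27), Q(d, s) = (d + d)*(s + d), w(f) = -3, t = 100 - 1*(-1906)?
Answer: -864586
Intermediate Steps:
t = 2006 (t = 100 + 1906 = 2006)
Q(d, s) = 2*d*(d + s) (Q(d, s) = (2*d)*(d + s) = 2*d*(d + s))
D = -738 (D = -7 + (-2 + 27*(-27)) = -7 + (-2 - 729) = -7 - 731 = -738)
(307 + D)*(Q(w(7), 3) + t) = (307 - 738)*(2*(-3)*(-3 + 3) + 2006) = -431*(2*(-3)*0 + 2006) = -431*(0 + 2006) = -431*2006 = -864586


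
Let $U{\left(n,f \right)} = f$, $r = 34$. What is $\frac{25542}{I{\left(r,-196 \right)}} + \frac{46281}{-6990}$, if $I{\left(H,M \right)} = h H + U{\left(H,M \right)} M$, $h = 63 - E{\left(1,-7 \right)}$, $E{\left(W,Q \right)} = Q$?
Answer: $- \frac{71230879}{11881835} \approx -5.9949$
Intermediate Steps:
$h = 70$ ($h = 63 - -7 = 63 + 7 = 70$)
$I{\left(H,M \right)} = M^{2} + 70 H$ ($I{\left(H,M \right)} = 70 H + M M = 70 H + M^{2} = M^{2} + 70 H$)
$\frac{25542}{I{\left(r,-196 \right)}} + \frac{46281}{-6990} = \frac{25542}{\left(-196\right)^{2} + 70 \cdot 34} + \frac{46281}{-6990} = \frac{25542}{38416 + 2380} + 46281 \left(- \frac{1}{6990}\right) = \frac{25542}{40796} - \frac{15427}{2330} = 25542 \cdot \frac{1}{40796} - \frac{15427}{2330} = \frac{12771}{20398} - \frac{15427}{2330} = - \frac{71230879}{11881835}$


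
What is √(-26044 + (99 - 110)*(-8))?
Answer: 6*I*√721 ≈ 161.11*I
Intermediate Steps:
√(-26044 + (99 - 110)*(-8)) = √(-26044 - 11*(-8)) = √(-26044 + 88) = √(-25956) = 6*I*√721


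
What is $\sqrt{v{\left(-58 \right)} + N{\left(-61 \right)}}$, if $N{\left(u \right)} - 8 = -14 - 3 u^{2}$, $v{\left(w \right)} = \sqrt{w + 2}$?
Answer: $\sqrt{-11169 + 2 i \sqrt{14}} \approx 0.0354 + 105.68 i$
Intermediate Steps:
$v{\left(w \right)} = \sqrt{2 + w}$
$N{\left(u \right)} = -6 - 3 u^{2}$ ($N{\left(u \right)} = 8 - \left(14 + 3 u^{2}\right) = -6 - 3 u^{2}$)
$\sqrt{v{\left(-58 \right)} + N{\left(-61 \right)}} = \sqrt{\sqrt{2 - 58} - \left(6 + 3 \left(-61\right)^{2}\right)} = \sqrt{\sqrt{-56} - 11169} = \sqrt{2 i \sqrt{14} - 11169} = \sqrt{-11169 + 2 i \sqrt{14}}$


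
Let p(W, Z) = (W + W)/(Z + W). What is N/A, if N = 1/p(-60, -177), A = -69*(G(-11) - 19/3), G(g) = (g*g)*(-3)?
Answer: 79/1019360 ≈ 7.7500e-5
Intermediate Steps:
p(W, Z) = 2*W/(W + Z) (p(W, Z) = (2*W)/(W + Z) = 2*W/(W + Z))
G(g) = -3*g**2 (G(g) = g**2*(-3) = -3*g**2)
A = 25484 (A = -69*(-3*(-11)**2 - 19/3) = -69*(-3*121 - 19*1/3) = -69*(-363 - 19/3) = -69*(-1108/3) = 25484)
N = 79/40 (N = 1/(2*(-60)/(-60 - 177)) = 1/(2*(-60)/(-237)) = 1/(2*(-60)*(-1/237)) = 1/(40/79) = 79/40 ≈ 1.9750)
N/A = (79/40)/25484 = (79/40)*(1/25484) = 79/1019360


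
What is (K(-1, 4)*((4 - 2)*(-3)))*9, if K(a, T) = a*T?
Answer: 216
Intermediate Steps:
K(a, T) = T*a
(K(-1, 4)*((4 - 2)*(-3)))*9 = ((4*(-1))*((4 - 2)*(-3)))*9 = -8*(-3)*9 = -4*(-6)*9 = 24*9 = 216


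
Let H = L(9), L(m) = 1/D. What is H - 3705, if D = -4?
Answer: -14821/4 ≈ -3705.3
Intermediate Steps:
L(m) = -¼ (L(m) = 1/(-4) = -¼)
H = -¼ ≈ -0.25000
H - 3705 = -¼ - 3705 = -14821/4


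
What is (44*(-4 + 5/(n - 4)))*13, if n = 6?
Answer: -858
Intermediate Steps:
(44*(-4 + 5/(n - 4)))*13 = (44*(-4 + 5/(6 - 4)))*13 = (44*(-4 + 5/2))*13 = (44*(-3/2))*13 = -66*13 = -858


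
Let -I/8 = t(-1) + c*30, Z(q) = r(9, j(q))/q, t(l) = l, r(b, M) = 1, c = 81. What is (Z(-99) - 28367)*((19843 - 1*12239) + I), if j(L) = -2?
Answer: 33216974552/99 ≈ 3.3552e+8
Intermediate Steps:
Z(q) = 1/q
I = -19432 (I = -8*(-1 + 81*30) = -8*(-1 + 2430) = -8*2429 = -19432)
(Z(-99) - 28367)*((19843 - 1*12239) + I) = (1/(-99) - 28367)*((19843 - 1*12239) - 19432) = (-1/99 - 28367)*((19843 - 12239) - 19432) = -2808334*(7604 - 19432)/99 = -2808334/99*(-11828) = 33216974552/99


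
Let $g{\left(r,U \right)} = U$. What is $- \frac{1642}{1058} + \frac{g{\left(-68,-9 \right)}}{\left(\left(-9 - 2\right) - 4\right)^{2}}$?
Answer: $- \frac{21054}{13225} \approx -1.592$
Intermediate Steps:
$- \frac{1642}{1058} + \frac{g{\left(-68,-9 \right)}}{\left(\left(-9 - 2\right) - 4\right)^{2}} = - \frac{1642}{1058} - \frac{9}{\left(\left(-9 - 2\right) - 4\right)^{2}} = \left(-1642\right) \frac{1}{1058} - \frac{9}{\left(-11 - 4\right)^{2}} = - \frac{821}{529} - \frac{9}{\left(-15\right)^{2}} = - \frac{821}{529} - \frac{9}{225} = - \frac{821}{529} - \frac{1}{25} = - \frac{21054}{13225}$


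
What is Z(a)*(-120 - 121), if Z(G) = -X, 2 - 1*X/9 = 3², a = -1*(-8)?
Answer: -15183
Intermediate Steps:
a = 8
X = -63 (X = 18 - 9*3² = 18 - 9*9 = 18 - 81 = -63)
Z(G) = 63 (Z(G) = -1*(-63) = 63)
Z(a)*(-120 - 121) = 63*(-120 - 121) = 63*(-241) = -15183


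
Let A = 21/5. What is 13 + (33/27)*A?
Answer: 272/15 ≈ 18.133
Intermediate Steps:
A = 21/5 (A = 21*(1/5) = 21/5 ≈ 4.2000)
13 + (33/27)*A = 13 + (33/27)*(21/5) = 13 + (33*(1/27))*(21/5) = 13 + (11/9)*(21/5) = 13 + 77/15 = 272/15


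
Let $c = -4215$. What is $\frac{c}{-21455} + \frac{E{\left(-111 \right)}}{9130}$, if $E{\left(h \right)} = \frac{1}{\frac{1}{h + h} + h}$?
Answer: $\frac{94833057384}{482717310845} \approx 0.19646$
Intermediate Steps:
$E{\left(h \right)} = \frac{1}{h + \frac{1}{2 h}}$ ($E{\left(h \right)} = \frac{1}{\frac{1}{2 h} + h} = \frac{1}{h + \frac{1}{2 h}}$)
$\frac{c}{-21455} + \frac{E{\left(-111 \right)}}{9130} = - \frac{4215}{-21455} + \frac{2 \left(-111\right) \frac{1}{1 + 2 \left(-111\right)^{2}}}{9130} = \left(-4215\right) \left(- \frac{1}{21455}\right) + 2 \left(-111\right) \frac{1}{1 + 2 \cdot 12321} \cdot \frac{1}{9130} = \frac{843}{4291} + 2 \left(-111\right) \frac{1}{1 + 24642} \cdot \frac{1}{9130} = \frac{843}{4291} + 2 \left(-111\right) \frac{1}{24643} \cdot \frac{1}{9130} = \frac{843}{4291} - \frac{111}{112495295} = \frac{94833057384}{482717310845}$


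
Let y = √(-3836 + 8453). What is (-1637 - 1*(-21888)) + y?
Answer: 20251 + 9*√57 ≈ 20319.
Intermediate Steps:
y = 9*√57 (y = √4617 = 9*√57 ≈ 67.948)
(-1637 - 1*(-21888)) + y = (-1637 - 1*(-21888)) + 9*√57 = (-1637 + 21888) + 9*√57 = 20251 + 9*√57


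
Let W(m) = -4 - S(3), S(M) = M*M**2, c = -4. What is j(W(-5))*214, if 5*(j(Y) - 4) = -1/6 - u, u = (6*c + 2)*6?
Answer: 97477/15 ≈ 6498.5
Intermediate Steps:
S(M) = M**3
W(m) = -31 (W(m) = -4 - 1*3**3 = -4 - 1*27 = -4 - 27 = -31)
u = -132 (u = (6*(-4) + 2)*6 = (-24 + 2)*6 = -22*6 = -132)
j(Y) = 911/30 (j(Y) = 4 + (-1/6 - 1*(-132))/5 = 4 + (-1*1/6 + 132)/5 = 4 + (-1/6 + 132)/5 = 4 + (1/5)*(791/6) = 4 + 791/30 = 911/30)
j(W(-5))*214 = (911/30)*214 = 97477/15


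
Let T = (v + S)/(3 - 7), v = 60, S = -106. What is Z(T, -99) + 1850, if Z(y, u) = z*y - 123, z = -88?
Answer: 715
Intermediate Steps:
T = 23/2 (T = (60 - 106)/(3 - 7) = -46/(-4) = -46*(-¼) = 23/2 ≈ 11.500)
Z(y, u) = -123 - 88*y (Z(y, u) = -88*y - 123 = -123 - 88*y)
Z(T, -99) + 1850 = (-123 - 88*23/2) + 1850 = (-123 - 1012) + 1850 = -1135 + 1850 = 715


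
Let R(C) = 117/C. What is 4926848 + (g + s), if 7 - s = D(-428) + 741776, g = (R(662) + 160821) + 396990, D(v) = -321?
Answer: 3140005799/662 ≈ 4.7432e+6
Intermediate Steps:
g = 369270999/662 (g = (117/662 + 160821) + 396990 = 106463619/662 + 396990 = 369270999/662 ≈ 5.5781e+5)
s = -741448 (s = 7 - (-321 + 741776) = 7 - 1*741455 = 7 - 741455 = -741448)
4926848 + (g + s) = 4926848 + (369270999/662 - 741448) = 4926848 - 121567577/662 = 3140005799/662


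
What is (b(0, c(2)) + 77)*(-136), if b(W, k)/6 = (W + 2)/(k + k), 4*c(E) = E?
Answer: -12104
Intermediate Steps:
c(E) = E/4
b(W, k) = 3*(2 + W)/k (b(W, k) = 6*((W + 2)/(k + k)) = 6*((2 + W)/((2*k))) = 6*((2 + W)*(1/(2*k))) = 6*((2 + W)/(2*k)) = 3*(2 + W)/k)
(b(0, c(2)) + 77)*(-136) = (3*(2 + 0)/(((¼)*2)) + 77)*(-136) = (3*2/(½) + 77)*(-136) = (3*2*2 + 77)*(-136) = (12 + 77)*(-136) = 89*(-136) = -12104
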